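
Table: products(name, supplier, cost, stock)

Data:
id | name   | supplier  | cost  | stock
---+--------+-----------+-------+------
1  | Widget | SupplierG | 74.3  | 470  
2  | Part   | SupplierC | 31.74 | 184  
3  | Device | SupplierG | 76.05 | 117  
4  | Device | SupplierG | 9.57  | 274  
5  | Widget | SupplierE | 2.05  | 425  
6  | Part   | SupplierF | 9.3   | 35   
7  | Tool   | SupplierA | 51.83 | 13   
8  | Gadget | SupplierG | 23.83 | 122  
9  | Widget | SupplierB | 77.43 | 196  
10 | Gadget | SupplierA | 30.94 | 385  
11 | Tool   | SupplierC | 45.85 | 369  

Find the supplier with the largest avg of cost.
SELECT supplier, AVG(cost) as val
FROM products
GROUP BY supplier
ORDER BY val DESC
LIMIT 1

Result: SupplierB with avg(cost) = 77.43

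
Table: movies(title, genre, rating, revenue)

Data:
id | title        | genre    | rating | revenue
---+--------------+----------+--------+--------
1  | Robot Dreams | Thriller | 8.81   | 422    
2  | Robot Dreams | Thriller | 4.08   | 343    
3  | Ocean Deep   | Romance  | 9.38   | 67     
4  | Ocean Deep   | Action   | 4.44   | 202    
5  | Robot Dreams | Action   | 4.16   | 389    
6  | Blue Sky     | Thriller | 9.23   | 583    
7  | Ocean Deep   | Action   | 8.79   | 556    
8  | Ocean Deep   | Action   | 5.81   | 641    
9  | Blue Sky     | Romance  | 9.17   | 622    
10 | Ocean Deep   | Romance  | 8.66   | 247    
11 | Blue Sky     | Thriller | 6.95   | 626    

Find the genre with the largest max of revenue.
SELECT genre, MAX(revenue) as val
FROM movies
GROUP BY genre
ORDER BY val DESC
LIMIT 1

Result: Action with max(revenue) = 641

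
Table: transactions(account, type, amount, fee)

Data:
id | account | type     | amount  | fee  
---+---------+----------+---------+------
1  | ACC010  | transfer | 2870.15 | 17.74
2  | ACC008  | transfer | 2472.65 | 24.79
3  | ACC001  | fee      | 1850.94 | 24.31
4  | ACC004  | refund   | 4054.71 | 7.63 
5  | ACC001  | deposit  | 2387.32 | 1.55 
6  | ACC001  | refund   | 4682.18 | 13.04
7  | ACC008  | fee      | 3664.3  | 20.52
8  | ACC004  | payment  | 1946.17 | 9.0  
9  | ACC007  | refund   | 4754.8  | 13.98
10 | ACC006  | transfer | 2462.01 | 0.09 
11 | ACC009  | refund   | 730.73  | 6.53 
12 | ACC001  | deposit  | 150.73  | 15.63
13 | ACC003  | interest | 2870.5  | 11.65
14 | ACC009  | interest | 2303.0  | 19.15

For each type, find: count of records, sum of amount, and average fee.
SELECT type,
       COUNT(*) as cnt,
       SUM(amount) as total_amount,
       AVG(fee) as avg_fee
FROM transactions
GROUP BY type

Result:
  deposit: 2 records, 2538.05 total amount, 8.59 avg fee
  fee: 2 records, 5515.24 total amount, 22.42 avg fee
  interest: 2 records, 5173.50 total amount, 15.40 avg fee
  payment: 1 records, 1946.17 total amount, 9.00 avg fee
  refund: 4 records, 14222.42 total amount, 10.30 avg fee
  transfer: 3 records, 7804.81 total amount, 14.21 avg fee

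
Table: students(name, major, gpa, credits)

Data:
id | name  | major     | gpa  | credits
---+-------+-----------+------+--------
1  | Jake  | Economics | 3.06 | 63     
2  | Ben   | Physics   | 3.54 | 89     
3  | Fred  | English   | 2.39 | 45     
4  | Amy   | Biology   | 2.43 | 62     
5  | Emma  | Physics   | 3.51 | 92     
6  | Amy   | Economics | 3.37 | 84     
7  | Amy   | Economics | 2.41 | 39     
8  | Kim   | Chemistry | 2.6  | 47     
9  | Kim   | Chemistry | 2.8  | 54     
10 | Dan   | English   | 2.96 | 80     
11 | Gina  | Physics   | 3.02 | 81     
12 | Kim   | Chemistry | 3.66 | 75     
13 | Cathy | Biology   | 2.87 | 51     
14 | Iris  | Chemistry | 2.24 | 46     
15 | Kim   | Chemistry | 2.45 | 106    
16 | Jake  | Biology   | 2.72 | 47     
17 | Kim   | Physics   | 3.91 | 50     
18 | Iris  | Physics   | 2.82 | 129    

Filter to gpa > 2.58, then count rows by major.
SELECT major, COUNT(*)
FROM students
WHERE gpa > 2.58
GROUP BY major

Note: WHERE filters rows before grouping.

Result:
  Biology: 2
  Chemistry: 3
  Economics: 2
  English: 1
  Physics: 5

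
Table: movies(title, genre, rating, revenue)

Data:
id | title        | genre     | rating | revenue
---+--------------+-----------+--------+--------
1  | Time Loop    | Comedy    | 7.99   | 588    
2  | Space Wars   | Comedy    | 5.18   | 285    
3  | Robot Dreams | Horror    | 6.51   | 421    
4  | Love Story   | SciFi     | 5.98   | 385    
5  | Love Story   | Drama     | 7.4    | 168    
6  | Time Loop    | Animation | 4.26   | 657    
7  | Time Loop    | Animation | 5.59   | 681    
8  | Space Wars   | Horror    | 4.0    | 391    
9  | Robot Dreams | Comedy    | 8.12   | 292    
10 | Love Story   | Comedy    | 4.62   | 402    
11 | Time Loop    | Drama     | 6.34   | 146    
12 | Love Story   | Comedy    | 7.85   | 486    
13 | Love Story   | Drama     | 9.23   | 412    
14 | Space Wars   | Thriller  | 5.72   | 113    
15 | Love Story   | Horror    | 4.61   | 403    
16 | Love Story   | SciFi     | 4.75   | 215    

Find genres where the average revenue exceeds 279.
SELECT genre, AVG(revenue)
FROM movies
GROUP BY genre
HAVING AVG(revenue) > 279

Result:
  Animation: avg=669.00
  Comedy: avg=410.60
  Horror: avg=405.00
  SciFi: avg=300.00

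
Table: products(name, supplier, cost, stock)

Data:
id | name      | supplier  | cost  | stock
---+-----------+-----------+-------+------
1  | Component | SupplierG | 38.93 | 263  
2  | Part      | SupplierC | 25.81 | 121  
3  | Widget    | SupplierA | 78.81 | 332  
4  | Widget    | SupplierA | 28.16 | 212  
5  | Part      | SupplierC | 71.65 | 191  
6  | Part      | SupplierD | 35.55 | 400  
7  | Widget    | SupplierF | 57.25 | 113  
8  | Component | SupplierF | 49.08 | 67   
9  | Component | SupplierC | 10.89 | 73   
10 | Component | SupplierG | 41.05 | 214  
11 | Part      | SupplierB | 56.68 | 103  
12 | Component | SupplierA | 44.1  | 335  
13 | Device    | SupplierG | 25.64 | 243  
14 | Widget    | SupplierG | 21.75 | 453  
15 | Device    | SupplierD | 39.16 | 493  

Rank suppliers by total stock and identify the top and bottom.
SELECT supplier, SUM(stock)
FROM products
GROUP BY supplier
ORDER BY SUM(stock)

All groups:
  SupplierB: 103
  SupplierF: 180
  SupplierC: 385
  SupplierA: 879
  SupplierD: 893
  SupplierG: 1173

Highest: SupplierG (1173)
Lowest: SupplierB (103)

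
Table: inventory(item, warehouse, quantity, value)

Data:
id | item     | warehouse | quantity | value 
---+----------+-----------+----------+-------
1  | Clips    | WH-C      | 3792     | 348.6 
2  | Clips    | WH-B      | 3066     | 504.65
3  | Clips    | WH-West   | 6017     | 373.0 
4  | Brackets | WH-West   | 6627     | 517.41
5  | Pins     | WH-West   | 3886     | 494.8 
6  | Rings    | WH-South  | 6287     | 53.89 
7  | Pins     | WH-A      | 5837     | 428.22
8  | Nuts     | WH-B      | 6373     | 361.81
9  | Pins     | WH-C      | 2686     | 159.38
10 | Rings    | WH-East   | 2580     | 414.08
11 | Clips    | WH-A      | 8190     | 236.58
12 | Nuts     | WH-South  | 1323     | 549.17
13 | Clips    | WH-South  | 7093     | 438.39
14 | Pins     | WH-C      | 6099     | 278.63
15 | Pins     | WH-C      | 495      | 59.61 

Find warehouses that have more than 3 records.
SELECT warehouse, COUNT(*) as cnt
FROM inventory
GROUP BY warehouse
HAVING COUNT(*) > 3

Result:
  WH-C: 4

Note: HAVING filters groups after aggregation, WHERE filters rows before.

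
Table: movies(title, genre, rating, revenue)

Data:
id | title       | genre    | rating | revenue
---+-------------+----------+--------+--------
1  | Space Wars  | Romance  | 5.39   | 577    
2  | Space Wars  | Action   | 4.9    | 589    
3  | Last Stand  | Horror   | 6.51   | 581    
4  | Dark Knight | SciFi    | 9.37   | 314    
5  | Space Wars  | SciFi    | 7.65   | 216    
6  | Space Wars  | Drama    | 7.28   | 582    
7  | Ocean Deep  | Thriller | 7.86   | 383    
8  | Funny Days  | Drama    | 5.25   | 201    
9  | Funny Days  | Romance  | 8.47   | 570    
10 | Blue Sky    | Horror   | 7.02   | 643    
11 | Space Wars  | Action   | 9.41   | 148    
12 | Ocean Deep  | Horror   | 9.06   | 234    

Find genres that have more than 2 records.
SELECT genre, COUNT(*) as cnt
FROM movies
GROUP BY genre
HAVING COUNT(*) > 2

Result:
  Horror: 3

Note: HAVING filters groups after aggregation, WHERE filters rows before.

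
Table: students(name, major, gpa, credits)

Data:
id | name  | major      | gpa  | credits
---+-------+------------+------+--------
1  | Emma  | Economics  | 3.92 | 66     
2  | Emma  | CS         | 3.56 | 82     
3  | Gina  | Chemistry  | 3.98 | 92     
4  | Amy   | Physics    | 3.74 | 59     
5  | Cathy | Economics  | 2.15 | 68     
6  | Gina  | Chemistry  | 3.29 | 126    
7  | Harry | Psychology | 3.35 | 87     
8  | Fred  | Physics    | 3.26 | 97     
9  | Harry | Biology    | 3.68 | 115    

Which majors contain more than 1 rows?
SELECT major, COUNT(*) as cnt
FROM students
GROUP BY major
HAVING COUNT(*) > 1

Result:
  Chemistry: 2
  Economics: 2
  Physics: 2

Note: HAVING filters groups after aggregation, WHERE filters rows before.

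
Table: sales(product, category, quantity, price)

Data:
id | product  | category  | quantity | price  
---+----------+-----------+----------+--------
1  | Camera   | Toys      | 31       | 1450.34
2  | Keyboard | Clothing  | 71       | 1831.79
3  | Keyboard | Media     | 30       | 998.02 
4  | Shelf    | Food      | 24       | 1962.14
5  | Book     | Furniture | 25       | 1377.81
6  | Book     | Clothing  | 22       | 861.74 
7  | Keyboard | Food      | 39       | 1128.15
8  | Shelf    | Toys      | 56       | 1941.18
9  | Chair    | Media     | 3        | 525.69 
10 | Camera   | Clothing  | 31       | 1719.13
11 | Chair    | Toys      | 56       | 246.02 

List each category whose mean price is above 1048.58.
SELECT category, AVG(price)
FROM sales
GROUP BY category
HAVING AVG(price) > 1048.58

Result:
  Clothing: avg=1470.89
  Food: avg=1545.15
  Furniture: avg=1377.81
  Toys: avg=1212.51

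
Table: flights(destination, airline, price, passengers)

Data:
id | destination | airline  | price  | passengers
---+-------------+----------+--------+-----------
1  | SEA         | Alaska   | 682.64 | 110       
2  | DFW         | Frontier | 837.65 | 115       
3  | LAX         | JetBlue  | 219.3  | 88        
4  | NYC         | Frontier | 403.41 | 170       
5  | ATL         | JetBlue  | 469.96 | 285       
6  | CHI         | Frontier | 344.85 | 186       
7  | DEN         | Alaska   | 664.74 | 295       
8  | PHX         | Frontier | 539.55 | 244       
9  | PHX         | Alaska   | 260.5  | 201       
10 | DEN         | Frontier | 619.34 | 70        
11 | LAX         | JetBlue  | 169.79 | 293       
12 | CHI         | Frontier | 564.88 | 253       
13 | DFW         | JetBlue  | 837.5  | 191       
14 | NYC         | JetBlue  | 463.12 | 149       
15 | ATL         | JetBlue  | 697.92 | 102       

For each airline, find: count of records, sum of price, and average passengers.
SELECT airline,
       COUNT(*) as cnt,
       SUM(price) as total_price,
       AVG(passengers) as avg_passengers
FROM flights
GROUP BY airline

Result:
  Alaska: 3 records, 1607.88 total price, 202.00 avg passengers
  Frontier: 6 records, 3309.68 total price, 173.00 avg passengers
  JetBlue: 6 records, 2857.59 total price, 184.67 avg passengers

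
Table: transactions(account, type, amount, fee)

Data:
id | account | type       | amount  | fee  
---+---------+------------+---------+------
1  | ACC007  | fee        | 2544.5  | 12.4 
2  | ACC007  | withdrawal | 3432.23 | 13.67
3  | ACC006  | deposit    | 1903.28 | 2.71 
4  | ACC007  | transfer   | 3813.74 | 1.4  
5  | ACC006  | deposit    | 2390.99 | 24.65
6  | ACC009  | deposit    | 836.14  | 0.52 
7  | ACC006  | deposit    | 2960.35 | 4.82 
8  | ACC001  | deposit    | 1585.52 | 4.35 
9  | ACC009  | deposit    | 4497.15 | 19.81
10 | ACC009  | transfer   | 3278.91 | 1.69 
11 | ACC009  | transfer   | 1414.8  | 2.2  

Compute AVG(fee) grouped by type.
SELECT type, AVG(fee) as result
FROM transactions
GROUP BY type

Result:
  deposit: 9.48
  fee: 12.40
  transfer: 1.76
  withdrawal: 13.67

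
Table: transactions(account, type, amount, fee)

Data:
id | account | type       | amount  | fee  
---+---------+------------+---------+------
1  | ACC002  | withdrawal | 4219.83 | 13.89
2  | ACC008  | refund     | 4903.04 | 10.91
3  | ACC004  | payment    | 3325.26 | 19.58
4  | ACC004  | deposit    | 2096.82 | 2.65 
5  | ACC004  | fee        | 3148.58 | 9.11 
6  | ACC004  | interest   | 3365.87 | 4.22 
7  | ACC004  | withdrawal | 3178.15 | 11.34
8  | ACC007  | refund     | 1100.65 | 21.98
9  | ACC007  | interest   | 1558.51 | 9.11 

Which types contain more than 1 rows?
SELECT type, COUNT(*) as cnt
FROM transactions
GROUP BY type
HAVING COUNT(*) > 1

Result:
  interest: 2
  refund: 2
  withdrawal: 2

Note: HAVING filters groups after aggregation, WHERE filters rows before.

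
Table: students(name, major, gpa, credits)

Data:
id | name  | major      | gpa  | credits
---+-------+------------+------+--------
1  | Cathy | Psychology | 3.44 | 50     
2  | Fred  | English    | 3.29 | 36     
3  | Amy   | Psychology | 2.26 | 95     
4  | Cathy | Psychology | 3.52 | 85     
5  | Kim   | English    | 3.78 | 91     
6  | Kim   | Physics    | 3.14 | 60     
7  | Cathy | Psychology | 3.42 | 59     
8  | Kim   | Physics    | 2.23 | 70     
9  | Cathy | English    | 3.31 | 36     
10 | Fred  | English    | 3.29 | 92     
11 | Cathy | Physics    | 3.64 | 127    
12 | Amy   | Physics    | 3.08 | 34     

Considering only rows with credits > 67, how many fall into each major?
SELECT major, COUNT(*)
FROM students
WHERE credits > 67
GROUP BY major

Note: WHERE filters rows before grouping.

Result:
  English: 2
  Physics: 2
  Psychology: 2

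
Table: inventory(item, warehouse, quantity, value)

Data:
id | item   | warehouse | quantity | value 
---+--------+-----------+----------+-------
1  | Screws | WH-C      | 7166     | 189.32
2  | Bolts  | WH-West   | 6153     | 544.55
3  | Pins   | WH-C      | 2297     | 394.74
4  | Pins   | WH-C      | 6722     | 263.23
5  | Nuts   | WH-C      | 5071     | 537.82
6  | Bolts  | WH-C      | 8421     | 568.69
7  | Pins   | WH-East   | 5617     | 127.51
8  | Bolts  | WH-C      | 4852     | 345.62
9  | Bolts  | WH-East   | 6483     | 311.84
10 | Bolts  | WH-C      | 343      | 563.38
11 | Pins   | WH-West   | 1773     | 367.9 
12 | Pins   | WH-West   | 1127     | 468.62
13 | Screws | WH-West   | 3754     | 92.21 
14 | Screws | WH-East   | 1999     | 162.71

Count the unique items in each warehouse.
SELECT warehouse, COUNT(DISTINCT item)
FROM inventory
GROUP BY warehouse

Result:
  WH-C: 4 distinct
  WH-East: 3 distinct
  WH-West: 3 distinct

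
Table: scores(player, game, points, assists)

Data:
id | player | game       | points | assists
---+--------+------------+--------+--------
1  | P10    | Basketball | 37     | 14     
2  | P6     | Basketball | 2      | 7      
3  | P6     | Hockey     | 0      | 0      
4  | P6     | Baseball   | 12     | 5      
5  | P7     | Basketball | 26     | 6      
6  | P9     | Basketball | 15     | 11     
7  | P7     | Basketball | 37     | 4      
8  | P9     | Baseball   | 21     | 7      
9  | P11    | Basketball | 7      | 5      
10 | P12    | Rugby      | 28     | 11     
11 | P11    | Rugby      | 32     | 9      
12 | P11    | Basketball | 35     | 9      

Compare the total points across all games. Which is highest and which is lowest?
SELECT game, SUM(points)
FROM scores
GROUP BY game
ORDER BY SUM(points)

All groups:
  Hockey: 0
  Baseball: 33
  Rugby: 60
  Basketball: 159

Highest: Basketball (159)
Lowest: Hockey (0)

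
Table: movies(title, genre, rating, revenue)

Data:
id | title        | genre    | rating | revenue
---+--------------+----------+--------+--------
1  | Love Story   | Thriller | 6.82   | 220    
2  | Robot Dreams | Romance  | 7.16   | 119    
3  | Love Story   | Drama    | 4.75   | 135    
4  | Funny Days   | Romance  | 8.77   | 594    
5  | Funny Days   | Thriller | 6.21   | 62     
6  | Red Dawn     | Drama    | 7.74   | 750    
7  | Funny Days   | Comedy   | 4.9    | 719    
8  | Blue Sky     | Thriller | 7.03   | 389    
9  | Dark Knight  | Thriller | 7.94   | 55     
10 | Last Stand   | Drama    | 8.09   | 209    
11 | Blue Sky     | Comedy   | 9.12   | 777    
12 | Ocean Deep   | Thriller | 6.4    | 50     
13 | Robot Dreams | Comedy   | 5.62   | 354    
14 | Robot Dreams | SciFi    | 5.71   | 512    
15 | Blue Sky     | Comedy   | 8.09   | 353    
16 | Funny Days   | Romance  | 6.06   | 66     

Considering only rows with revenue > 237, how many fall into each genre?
SELECT genre, COUNT(*)
FROM movies
WHERE revenue > 237
GROUP BY genre

Note: WHERE filters rows before grouping.

Result:
  Comedy: 4
  Drama: 1
  Romance: 1
  SciFi: 1
  Thriller: 1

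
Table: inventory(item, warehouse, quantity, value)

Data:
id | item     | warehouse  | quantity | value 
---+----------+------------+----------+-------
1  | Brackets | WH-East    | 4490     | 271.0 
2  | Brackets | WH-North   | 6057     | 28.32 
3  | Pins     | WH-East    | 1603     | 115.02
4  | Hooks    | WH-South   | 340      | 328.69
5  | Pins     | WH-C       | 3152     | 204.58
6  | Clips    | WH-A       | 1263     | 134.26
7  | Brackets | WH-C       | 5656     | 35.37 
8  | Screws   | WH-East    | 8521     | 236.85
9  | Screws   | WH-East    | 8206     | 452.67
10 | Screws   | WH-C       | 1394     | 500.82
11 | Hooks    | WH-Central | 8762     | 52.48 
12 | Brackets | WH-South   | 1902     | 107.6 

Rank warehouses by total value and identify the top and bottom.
SELECT warehouse, SUM(value)
FROM inventory
GROUP BY warehouse
ORDER BY SUM(value)

All groups:
  WH-North: 28.32
  WH-Central: 52.48
  WH-A: 134.26
  WH-South: 436.29
  WH-C: 740.77
  WH-East: 1075.54

Highest: WH-East (1075.54)
Lowest: WH-North (28.32)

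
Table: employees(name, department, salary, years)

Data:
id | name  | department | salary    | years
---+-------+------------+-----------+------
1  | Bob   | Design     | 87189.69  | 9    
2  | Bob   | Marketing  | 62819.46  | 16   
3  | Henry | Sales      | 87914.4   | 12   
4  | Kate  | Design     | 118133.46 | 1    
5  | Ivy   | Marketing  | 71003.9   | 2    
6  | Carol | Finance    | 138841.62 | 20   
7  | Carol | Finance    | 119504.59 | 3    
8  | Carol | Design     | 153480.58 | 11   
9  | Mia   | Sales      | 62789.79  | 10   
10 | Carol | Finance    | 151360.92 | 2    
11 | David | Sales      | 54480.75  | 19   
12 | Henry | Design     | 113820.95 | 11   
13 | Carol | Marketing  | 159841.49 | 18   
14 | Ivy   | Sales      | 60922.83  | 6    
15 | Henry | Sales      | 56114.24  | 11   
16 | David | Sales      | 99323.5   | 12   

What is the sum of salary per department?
SELECT department, SUM(salary) as result
FROM employees
GROUP BY department

Result:
  Design: 472624.68
  Finance: 409707.13
  Marketing: 293664.85
  Sales: 421545.51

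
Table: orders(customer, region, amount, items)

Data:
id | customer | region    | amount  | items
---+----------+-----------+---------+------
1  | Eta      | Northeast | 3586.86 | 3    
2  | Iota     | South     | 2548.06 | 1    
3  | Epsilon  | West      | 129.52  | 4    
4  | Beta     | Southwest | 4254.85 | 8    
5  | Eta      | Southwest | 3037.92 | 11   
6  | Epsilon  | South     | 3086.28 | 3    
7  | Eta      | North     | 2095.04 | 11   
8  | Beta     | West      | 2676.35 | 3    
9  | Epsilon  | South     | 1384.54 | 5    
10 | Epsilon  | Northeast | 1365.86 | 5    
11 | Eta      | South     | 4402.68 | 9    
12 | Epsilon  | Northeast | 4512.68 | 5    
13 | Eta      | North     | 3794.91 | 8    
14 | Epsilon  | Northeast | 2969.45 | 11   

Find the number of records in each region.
SELECT region, COUNT(*) as count
FROM orders
GROUP BY region

Result:
  North: 2
  Northeast: 4
  South: 4
  Southwest: 2
  West: 2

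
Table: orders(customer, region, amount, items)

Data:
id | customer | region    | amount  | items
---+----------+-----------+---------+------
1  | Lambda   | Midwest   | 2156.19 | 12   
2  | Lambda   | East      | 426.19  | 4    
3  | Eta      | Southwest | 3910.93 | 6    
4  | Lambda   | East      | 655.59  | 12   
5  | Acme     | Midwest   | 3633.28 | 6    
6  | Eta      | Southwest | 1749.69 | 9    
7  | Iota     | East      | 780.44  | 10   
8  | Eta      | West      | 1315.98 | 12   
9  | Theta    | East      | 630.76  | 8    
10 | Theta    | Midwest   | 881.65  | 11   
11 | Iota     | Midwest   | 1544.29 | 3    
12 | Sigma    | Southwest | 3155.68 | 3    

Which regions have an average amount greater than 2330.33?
SELECT region, AVG(amount)
FROM orders
GROUP BY region
HAVING AVG(amount) > 2330.33

Result:
  Southwest: avg=2938.77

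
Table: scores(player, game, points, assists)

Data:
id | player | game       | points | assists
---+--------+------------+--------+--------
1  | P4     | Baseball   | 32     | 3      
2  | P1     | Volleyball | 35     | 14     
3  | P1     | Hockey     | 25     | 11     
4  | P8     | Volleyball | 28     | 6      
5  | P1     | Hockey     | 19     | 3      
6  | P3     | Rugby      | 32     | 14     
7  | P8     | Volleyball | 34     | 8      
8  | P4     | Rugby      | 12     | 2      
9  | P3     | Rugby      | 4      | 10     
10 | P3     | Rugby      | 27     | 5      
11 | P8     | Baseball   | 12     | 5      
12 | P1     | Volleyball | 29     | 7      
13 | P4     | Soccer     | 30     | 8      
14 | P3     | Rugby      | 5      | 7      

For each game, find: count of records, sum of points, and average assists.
SELECT game,
       COUNT(*) as cnt,
       SUM(points) as total_points,
       AVG(assists) as avg_assists
FROM scores
GROUP BY game

Result:
  Baseball: 2 records, 44 total points, 4.00 avg assists
  Hockey: 2 records, 44 total points, 7.00 avg assists
  Rugby: 5 records, 80 total points, 7.60 avg assists
  Soccer: 1 records, 30 total points, 8.00 avg assists
  Volleyball: 4 records, 126 total points, 8.75 avg assists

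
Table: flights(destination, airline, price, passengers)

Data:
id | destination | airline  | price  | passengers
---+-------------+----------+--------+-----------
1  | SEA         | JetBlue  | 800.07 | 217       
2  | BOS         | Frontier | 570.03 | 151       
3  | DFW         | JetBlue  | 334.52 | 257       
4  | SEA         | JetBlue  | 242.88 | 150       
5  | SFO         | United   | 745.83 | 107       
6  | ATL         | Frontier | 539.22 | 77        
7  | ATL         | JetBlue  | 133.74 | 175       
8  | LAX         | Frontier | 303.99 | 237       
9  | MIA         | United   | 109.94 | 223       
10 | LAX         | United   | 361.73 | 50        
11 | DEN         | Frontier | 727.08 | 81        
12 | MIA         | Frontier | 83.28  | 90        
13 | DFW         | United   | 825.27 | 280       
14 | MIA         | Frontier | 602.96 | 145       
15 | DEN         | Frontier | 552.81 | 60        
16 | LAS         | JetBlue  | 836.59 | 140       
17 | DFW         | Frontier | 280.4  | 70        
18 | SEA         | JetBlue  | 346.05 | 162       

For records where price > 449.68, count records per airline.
SELECT airline, COUNT(*)
FROM flights
WHERE price > 449.68
GROUP BY airline

Note: WHERE filters rows before grouping.

Result:
  Frontier: 5
  JetBlue: 2
  United: 2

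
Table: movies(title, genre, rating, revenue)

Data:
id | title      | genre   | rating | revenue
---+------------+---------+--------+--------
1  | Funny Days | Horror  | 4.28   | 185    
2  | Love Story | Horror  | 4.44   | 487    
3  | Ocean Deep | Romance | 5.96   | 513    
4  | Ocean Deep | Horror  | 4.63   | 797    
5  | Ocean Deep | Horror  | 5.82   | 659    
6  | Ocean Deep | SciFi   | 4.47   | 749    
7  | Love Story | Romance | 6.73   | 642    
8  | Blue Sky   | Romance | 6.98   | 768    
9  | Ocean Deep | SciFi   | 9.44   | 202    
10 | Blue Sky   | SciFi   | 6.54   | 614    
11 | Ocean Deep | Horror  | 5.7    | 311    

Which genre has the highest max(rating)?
SELECT genre, MAX(rating) as val
FROM movies
GROUP BY genre
ORDER BY val DESC
LIMIT 1

Result: SciFi with max(rating) = 9.44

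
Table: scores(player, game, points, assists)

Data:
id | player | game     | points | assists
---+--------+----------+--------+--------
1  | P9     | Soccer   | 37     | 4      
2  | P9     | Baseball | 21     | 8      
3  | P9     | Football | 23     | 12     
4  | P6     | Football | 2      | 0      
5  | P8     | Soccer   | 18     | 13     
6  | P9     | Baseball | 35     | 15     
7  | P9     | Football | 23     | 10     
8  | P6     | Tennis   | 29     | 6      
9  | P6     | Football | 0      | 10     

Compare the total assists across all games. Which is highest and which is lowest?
SELECT game, SUM(assists)
FROM scores
GROUP BY game
ORDER BY SUM(assists)

All groups:
  Tennis: 6
  Soccer: 17
  Baseball: 23
  Football: 32

Highest: Football (32)
Lowest: Tennis (6)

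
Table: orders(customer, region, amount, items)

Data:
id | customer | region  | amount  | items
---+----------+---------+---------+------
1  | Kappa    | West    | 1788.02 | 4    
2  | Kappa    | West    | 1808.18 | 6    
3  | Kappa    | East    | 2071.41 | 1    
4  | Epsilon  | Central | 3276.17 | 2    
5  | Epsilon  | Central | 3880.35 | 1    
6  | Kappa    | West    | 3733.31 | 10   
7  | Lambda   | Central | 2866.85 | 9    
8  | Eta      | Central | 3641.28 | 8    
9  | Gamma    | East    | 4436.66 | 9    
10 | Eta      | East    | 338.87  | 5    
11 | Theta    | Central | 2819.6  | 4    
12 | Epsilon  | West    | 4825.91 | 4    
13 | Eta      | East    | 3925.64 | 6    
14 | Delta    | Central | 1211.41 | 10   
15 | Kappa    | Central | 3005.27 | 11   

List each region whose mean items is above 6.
SELECT region, AVG(items)
FROM orders
GROUP BY region
HAVING AVG(items) > 6

Result:
  Central: avg=6.43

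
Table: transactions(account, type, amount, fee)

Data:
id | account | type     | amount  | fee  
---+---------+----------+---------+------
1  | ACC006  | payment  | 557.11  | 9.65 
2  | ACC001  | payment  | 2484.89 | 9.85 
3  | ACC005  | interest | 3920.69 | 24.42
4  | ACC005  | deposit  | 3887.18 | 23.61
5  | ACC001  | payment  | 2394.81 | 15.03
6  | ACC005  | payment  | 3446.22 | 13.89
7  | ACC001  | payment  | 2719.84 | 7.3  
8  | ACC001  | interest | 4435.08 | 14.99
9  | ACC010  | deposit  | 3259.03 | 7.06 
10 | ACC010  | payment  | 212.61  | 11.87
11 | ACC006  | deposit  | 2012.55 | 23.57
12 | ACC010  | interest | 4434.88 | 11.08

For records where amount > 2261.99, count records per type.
SELECT type, COUNT(*)
FROM transactions
WHERE amount > 2261.99
GROUP BY type

Note: WHERE filters rows before grouping.

Result:
  deposit: 2
  interest: 3
  payment: 4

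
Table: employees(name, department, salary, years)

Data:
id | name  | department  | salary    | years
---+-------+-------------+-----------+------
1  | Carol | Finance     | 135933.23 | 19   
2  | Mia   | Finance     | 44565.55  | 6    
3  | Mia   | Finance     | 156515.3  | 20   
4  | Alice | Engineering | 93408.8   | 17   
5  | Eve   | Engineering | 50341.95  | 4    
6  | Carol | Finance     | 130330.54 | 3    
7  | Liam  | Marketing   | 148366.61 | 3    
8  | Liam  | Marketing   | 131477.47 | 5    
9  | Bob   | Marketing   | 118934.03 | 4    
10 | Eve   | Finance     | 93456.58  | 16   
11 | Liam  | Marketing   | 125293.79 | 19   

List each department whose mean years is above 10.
SELECT department, AVG(years)
FROM employees
GROUP BY department
HAVING AVG(years) > 10

Result:
  Engineering: avg=10.50
  Finance: avg=12.80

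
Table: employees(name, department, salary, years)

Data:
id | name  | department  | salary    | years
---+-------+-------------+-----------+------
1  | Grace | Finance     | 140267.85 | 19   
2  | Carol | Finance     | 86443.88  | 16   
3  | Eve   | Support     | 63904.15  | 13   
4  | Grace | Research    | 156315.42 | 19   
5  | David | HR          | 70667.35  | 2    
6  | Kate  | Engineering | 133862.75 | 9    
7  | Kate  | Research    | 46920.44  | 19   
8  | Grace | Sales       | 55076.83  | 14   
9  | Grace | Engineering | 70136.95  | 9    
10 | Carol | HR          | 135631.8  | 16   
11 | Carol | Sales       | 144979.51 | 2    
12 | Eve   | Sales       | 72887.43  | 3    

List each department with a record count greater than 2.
SELECT department, COUNT(*) as cnt
FROM employees
GROUP BY department
HAVING COUNT(*) > 2

Result:
  Sales: 3

Note: HAVING filters groups after aggregation, WHERE filters rows before.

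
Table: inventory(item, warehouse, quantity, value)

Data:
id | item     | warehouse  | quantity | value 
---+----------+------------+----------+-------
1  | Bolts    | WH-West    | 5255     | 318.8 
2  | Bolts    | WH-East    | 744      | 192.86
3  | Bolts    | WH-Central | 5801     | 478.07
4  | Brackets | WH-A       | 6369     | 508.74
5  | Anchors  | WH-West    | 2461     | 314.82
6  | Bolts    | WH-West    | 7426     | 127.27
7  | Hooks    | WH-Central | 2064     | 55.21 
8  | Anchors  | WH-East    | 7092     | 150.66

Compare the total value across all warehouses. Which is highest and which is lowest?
SELECT warehouse, SUM(value)
FROM inventory
GROUP BY warehouse
ORDER BY SUM(value)

All groups:
  WH-East: 343.52
  WH-A: 508.74
  WH-Central: 533.28
  WH-West: 760.89

Highest: WH-West (760.89)
Lowest: WH-East (343.52)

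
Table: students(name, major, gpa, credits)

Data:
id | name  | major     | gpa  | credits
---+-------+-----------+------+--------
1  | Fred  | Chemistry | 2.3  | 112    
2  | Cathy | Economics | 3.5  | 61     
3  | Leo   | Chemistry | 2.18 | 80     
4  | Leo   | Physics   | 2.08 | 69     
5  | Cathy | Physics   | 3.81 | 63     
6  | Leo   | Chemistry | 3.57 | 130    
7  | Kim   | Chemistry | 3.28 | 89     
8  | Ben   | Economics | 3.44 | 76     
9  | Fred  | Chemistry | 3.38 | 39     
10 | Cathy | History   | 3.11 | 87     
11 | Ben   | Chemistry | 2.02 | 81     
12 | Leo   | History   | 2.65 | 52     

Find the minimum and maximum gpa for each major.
SELECT major, MIN(gpa), MAX(gpa)
FROM students
GROUP BY major

Result:
  Chemistry: min=2.02, max=3.57
  Economics: min=3.44, max=3.50
  History: min=2.65, max=3.11
  Physics: min=2.08, max=3.81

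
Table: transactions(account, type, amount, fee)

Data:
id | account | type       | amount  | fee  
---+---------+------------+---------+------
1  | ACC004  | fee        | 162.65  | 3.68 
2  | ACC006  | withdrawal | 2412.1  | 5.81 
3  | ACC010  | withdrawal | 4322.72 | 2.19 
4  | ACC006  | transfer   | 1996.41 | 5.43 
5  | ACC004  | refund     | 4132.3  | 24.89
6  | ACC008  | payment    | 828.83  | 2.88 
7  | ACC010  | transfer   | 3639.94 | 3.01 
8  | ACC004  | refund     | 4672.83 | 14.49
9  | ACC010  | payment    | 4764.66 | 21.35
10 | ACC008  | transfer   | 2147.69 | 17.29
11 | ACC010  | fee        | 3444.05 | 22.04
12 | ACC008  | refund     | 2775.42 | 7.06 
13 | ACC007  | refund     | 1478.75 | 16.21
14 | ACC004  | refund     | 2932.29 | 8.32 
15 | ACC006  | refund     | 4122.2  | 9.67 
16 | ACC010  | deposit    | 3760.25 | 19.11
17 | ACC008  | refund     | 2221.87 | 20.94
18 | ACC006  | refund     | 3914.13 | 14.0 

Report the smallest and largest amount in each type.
SELECT type, MIN(amount), MAX(amount)
FROM transactions
GROUP BY type

Result:
  deposit: min=3760.25, max=3760.25
  fee: min=162.65, max=3444.05
  payment: min=828.83, max=4764.66
  refund: min=1478.75, max=4672.83
  transfer: min=1996.41, max=3639.94
  withdrawal: min=2412.10, max=4322.72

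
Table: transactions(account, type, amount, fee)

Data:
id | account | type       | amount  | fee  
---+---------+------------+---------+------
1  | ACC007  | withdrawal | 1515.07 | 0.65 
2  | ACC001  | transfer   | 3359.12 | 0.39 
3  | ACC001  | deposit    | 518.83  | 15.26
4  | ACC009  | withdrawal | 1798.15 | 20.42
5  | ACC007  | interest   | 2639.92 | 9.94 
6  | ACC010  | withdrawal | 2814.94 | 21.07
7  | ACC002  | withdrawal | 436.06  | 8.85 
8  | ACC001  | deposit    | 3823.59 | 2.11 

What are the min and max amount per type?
SELECT type, MIN(amount), MAX(amount)
FROM transactions
GROUP BY type

Result:
  deposit: min=518.83, max=3823.59
  interest: min=2639.92, max=2639.92
  transfer: min=3359.12, max=3359.12
  withdrawal: min=436.06, max=2814.94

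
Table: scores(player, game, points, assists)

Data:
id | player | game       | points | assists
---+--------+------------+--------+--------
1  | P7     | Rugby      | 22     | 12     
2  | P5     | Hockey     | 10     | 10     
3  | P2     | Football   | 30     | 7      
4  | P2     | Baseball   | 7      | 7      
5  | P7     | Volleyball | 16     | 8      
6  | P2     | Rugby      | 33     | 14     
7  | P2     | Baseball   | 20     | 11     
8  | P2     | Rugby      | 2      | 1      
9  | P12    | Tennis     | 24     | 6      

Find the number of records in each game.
SELECT game, COUNT(*) as count
FROM scores
GROUP BY game

Result:
  Baseball: 2
  Football: 1
  Hockey: 1
  Rugby: 3
  Tennis: 1
  Volleyball: 1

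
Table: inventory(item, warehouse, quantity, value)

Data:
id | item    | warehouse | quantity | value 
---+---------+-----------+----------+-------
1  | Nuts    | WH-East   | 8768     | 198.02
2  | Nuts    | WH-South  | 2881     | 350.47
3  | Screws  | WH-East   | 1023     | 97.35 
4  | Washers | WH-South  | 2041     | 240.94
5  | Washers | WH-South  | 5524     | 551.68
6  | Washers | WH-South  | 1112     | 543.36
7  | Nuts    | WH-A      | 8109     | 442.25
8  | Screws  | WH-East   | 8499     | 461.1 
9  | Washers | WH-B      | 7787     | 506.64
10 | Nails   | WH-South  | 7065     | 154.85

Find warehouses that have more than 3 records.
SELECT warehouse, COUNT(*) as cnt
FROM inventory
GROUP BY warehouse
HAVING COUNT(*) > 3

Result:
  WH-South: 5

Note: HAVING filters groups after aggregation, WHERE filters rows before.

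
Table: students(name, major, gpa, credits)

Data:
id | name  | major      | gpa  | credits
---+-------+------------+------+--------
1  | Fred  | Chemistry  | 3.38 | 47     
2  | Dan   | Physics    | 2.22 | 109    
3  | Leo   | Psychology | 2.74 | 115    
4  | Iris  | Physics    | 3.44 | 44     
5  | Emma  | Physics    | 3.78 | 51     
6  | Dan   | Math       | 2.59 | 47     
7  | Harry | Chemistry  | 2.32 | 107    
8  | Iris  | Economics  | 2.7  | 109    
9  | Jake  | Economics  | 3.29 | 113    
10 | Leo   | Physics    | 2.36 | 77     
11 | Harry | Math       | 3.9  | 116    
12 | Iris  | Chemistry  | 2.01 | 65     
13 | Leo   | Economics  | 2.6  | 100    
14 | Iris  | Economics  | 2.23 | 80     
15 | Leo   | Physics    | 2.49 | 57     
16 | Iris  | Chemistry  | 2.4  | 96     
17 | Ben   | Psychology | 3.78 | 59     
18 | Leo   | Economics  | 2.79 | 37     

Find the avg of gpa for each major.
SELECT major, AVG(gpa) as result
FROM students
GROUP BY major

Result:
  Chemistry: 2.53
  Economics: 2.72
  Math: 3.25
  Physics: 2.86
  Psychology: 3.26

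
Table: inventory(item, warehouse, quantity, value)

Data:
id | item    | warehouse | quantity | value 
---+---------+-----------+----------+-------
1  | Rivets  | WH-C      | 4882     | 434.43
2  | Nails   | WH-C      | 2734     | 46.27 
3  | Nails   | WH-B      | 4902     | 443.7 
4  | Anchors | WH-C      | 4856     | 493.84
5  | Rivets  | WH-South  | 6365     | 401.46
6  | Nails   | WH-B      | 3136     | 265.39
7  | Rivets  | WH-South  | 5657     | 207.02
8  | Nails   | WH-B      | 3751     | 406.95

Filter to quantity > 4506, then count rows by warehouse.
SELECT warehouse, COUNT(*)
FROM inventory
WHERE quantity > 4506
GROUP BY warehouse

Note: WHERE filters rows before grouping.

Result:
  WH-B: 1
  WH-C: 2
  WH-South: 2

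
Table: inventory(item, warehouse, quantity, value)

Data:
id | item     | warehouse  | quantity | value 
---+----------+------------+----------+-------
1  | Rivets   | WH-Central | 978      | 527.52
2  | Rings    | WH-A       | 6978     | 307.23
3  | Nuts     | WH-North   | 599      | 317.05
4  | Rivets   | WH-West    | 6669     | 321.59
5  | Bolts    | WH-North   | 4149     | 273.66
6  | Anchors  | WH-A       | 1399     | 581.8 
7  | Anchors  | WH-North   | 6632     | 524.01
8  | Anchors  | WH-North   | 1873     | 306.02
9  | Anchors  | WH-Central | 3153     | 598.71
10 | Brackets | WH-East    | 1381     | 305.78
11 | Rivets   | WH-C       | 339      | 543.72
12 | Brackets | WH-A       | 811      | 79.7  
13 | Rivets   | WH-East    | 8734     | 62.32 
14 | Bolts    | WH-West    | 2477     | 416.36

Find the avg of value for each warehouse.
SELECT warehouse, AVG(value) as result
FROM inventory
GROUP BY warehouse

Result:
  WH-A: 322.91
  WH-C: 543.72
  WH-Central: 563.12
  WH-East: 184.05
  WH-North: 355.19
  WH-West: 368.98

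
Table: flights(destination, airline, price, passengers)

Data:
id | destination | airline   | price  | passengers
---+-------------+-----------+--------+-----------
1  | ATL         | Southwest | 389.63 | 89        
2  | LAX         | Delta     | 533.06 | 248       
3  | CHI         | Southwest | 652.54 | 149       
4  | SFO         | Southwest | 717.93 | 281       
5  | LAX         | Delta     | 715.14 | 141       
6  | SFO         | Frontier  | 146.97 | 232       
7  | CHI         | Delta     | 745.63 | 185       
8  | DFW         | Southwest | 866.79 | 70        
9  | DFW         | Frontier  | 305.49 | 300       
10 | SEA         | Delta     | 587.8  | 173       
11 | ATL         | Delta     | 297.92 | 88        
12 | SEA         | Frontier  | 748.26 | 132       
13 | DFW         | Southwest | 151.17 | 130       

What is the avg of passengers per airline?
SELECT airline, AVG(passengers) as result
FROM flights
GROUP BY airline

Result:
  Delta: 167.00
  Frontier: 221.33
  Southwest: 143.80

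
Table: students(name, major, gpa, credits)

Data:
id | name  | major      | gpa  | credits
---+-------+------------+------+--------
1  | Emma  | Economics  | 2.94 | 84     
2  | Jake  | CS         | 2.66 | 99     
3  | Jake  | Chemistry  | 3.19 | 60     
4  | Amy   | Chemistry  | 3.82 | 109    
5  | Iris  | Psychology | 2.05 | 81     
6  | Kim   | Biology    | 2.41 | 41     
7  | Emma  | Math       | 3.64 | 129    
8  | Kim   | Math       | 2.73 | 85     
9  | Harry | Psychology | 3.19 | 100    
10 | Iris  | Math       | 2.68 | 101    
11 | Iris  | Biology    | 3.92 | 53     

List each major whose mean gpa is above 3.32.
SELECT major, AVG(gpa)
FROM students
GROUP BY major
HAVING AVG(gpa) > 3.32

Result:
  Chemistry: avg=3.51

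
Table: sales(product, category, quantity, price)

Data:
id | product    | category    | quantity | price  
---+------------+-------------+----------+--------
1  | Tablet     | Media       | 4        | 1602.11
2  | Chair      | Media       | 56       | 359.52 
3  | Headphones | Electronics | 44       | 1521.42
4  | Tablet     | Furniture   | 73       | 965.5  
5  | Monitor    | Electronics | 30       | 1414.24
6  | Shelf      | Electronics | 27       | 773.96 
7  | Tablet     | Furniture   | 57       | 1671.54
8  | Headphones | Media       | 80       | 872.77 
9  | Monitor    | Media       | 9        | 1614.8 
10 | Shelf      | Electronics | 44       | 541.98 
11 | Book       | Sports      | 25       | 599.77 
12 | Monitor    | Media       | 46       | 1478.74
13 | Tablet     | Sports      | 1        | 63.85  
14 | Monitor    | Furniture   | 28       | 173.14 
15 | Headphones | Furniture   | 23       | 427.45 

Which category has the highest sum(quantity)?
SELECT category, SUM(quantity) as val
FROM sales
GROUP BY category
ORDER BY val DESC
LIMIT 1

Result: Media with sum(quantity) = 195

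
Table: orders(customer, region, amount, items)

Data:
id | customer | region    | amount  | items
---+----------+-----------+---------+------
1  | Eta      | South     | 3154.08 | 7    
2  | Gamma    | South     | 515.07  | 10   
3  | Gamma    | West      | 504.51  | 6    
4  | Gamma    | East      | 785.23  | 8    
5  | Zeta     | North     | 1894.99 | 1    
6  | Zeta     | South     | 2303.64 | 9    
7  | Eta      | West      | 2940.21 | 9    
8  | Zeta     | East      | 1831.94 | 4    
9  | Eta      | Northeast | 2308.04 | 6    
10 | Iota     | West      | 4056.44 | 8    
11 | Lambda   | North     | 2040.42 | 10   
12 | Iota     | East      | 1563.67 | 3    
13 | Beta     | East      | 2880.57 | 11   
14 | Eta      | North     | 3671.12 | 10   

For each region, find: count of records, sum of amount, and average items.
SELECT region,
       COUNT(*) as cnt,
       SUM(amount) as total_amount,
       AVG(items) as avg_items
FROM orders
GROUP BY region

Result:
  East: 4 records, 7061.41 total amount, 6.50 avg items
  North: 3 records, 7606.53 total amount, 7.00 avg items
  Northeast: 1 records, 2308.04 total amount, 6.00 avg items
  South: 3 records, 5972.79 total amount, 8.67 avg items
  West: 3 records, 7501.16 total amount, 7.67 avg items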